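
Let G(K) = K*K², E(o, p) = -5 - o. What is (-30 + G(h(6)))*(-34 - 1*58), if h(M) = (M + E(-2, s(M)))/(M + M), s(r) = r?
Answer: 44137/16 ≈ 2758.6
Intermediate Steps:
h(M) = (-3 + M)/(2*M) (h(M) = (M + (-5 - 1*(-2)))/(M + M) = (M + (-5 + 2))/((2*M)) = (M - 3)*(1/(2*M)) = (-3 + M)*(1/(2*M)) = (-3 + M)/(2*M))
G(K) = K³
(-30 + G(h(6)))*(-34 - 1*58) = (-30 + ((½)*(-3 + 6)/6)³)*(-34 - 1*58) = (-30 + ((½)*(⅙)*3)³)*(-34 - 58) = (-30 + (¼)³)*(-92) = (-30 + 1/64)*(-92) = -1919/64*(-92) = 44137/16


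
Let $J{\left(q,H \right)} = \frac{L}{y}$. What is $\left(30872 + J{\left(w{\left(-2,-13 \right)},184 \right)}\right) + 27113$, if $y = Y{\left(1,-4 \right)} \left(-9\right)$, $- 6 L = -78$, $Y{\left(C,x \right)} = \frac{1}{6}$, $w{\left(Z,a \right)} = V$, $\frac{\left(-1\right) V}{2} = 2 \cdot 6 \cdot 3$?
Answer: $\frac{173929}{3} \approx 57976.0$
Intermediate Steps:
$V = -72$ ($V = - 2 \cdot 2 \cdot 6 \cdot 3 = - 2 \cdot 12 \cdot 3 = \left(-2\right) 36 = -72$)
$w{\left(Z,a \right)} = -72$
$Y{\left(C,x \right)} = \frac{1}{6}$
$L = 13$ ($L = \left(- \frac{1}{6}\right) \left(-78\right) = 13$)
$y = - \frac{3}{2}$ ($y = \frac{1}{6} \left(-9\right) = - \frac{3}{2} \approx -1.5$)
$J{\left(q,H \right)} = - \frac{26}{3}$ ($J{\left(q,H \right)} = \frac{13}{- \frac{3}{2}} = 13 \left(- \frac{2}{3}\right) = - \frac{26}{3}$)
$\left(30872 + J{\left(w{\left(-2,-13 \right)},184 \right)}\right) + 27113 = \left(30872 - \frac{26}{3}\right) + 27113 = \frac{92590}{3} + 27113 = \frac{173929}{3}$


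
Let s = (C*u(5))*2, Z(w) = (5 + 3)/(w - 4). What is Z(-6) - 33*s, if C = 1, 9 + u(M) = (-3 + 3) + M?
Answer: 1316/5 ≈ 263.20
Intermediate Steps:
Z(w) = 8/(-4 + w)
u(M) = -9 + M (u(M) = -9 + ((-3 + 3) + M) = -9 + (0 + M) = -9 + M)
s = -8 (s = (1*(-9 + 5))*2 = (1*(-4))*2 = -4*2 = -8)
Z(-6) - 33*s = 8/(-4 - 6) - 33*(-8) = 8/(-10) + 264 = 8*(-1/10) + 264 = -4/5 + 264 = 1316/5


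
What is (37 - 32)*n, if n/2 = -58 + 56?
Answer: -20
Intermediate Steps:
n = -4 (n = 2*(-58 + 56) = 2*(-2) = -4)
(37 - 32)*n = (37 - 32)*(-4) = 5*(-4) = -20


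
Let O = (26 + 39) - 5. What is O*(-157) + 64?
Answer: -9356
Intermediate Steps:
O = 60 (O = 65 - 5 = 60)
O*(-157) + 64 = 60*(-157) + 64 = -9420 + 64 = -9356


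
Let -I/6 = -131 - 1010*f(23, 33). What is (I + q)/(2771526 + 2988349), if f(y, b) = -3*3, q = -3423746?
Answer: -27820/46079 ≈ -0.60375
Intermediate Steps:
f(y, b) = -9
I = -53754 (I = -6*(-131 - 1010*(-9)) = -6*(-131 + 9090) = -6*8959 = -53754)
(I + q)/(2771526 + 2988349) = (-53754 - 3423746)/(2771526 + 2988349) = -3477500/5759875 = -3477500*1/5759875 = -27820/46079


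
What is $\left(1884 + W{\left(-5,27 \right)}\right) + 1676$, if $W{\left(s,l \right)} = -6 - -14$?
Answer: $3568$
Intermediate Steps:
$W{\left(s,l \right)} = 8$ ($W{\left(s,l \right)} = -6 + 14 = 8$)
$\left(1884 + W{\left(-5,27 \right)}\right) + 1676 = \left(1884 + 8\right) + 1676 = 1892 + 1676 = 3568$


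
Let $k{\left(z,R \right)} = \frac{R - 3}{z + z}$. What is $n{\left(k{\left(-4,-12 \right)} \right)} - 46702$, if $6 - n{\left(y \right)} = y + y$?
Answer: $- \frac{186799}{4} \approx -46700.0$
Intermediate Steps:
$k{\left(z,R \right)} = \frac{-3 + R}{2 z}$
$n{\left(y \right)} = 6 - 2 y$ ($n{\left(y \right)} = 6 - \left(y + y\right) = 6 - 2 y$)
$n{\left(k{\left(-4,-12 \right)} \right)} - 46702 = \left(6 - 2 \frac{-3 - 12}{2 \left(-4\right)}\right) - 46702 = \left(6 - 2 \cdot \frac{1}{2} \left(- \frac{1}{4}\right) \left(-15\right)\right) - 46702 = \left(6 - \frac{15}{4}\right) - 46702 = \frac{9}{4} - 46702 = - \frac{186799}{4}$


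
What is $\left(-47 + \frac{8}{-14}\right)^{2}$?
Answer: $\frac{110889}{49} \approx 2263.0$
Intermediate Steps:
$\left(-47 + \frac{8}{-14}\right)^{2} = \left(-47 + 8 \left(- \frac{1}{14}\right)\right)^{2} = \left(-47 - \frac{4}{7}\right)^{2} = \left(- \frac{333}{7}\right)^{2} = \frac{110889}{49}$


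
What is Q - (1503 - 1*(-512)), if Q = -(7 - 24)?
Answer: -1998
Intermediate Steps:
Q = 17 (Q = -1*(-17) = 17)
Q - (1503 - 1*(-512)) = 17 - (1503 - 1*(-512)) = 17 - (1503 + 512) = 17 - 1*2015 = 17 - 2015 = -1998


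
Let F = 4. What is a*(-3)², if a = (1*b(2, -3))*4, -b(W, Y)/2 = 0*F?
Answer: 0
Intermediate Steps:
b(W, Y) = 0 (b(W, Y) = -0*4 = -2*0 = 0)
a = 0 (a = (1*0)*4 = 0*4 = 0)
a*(-3)² = 0*(-3)² = 0*9 = 0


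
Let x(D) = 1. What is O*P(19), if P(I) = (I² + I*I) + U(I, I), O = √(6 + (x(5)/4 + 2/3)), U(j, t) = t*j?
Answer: 361*√249/2 ≈ 2848.2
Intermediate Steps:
U(j, t) = j*t
O = √249/6 (O = √(6 + (1/4 + 2/3)) = √(6 + (1*(¼) + 2*(⅓))) = √(6 + (¼ + ⅔)) = √(6 + 11/12) = √(83/12) = √249/6 ≈ 2.6300)
P(I) = 3*I² (P(I) = (I² + I*I) + I*I = (I² + I²) + I² = 2*I² + I² = 3*I²)
O*P(19) = (√249/6)*(3*19²) = (√249/6)*(3*361) = (√249/6)*1083 = 361*√249/2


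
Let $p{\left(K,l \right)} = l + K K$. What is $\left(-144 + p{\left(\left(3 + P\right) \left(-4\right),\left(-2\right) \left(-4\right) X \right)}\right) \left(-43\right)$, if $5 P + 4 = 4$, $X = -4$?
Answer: $1376$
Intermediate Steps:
$P = 0$ ($P = - \frac{4}{5} + \frac{1}{5} \cdot 4 = - \frac{4}{5} + \frac{4}{5} = 0$)
$p{\left(K,l \right)} = l + K^{2}$
$\left(-144 + p{\left(\left(3 + P\right) \left(-4\right),\left(-2\right) \left(-4\right) X \right)}\right) \left(-43\right) = \left(-144 + \left(\left(-2\right) \left(-4\right) \left(-4\right) + \left(\left(3 + 0\right) \left(-4\right)\right)^{2}\right)\right) \left(-43\right) = \left(-144 + \left(8 \left(-4\right) + \left(3 \left(-4\right)\right)^{2}\right)\right) \left(-43\right) = \left(-144 - \left(32 - \left(-12\right)^{2}\right)\right) \left(-43\right) = \left(-144 + \left(-32 + 144\right)\right) \left(-43\right) = \left(-144 + 112\right) \left(-43\right) = \left(-32\right) \left(-43\right) = 1376$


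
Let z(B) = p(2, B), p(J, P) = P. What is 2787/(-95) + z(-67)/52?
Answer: -151289/4940 ≈ -30.625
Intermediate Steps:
z(B) = B
2787/(-95) + z(-67)/52 = 2787/(-95) - 67/52 = 2787*(-1/95) - 67*1/52 = -2787/95 - 67/52 = -151289/4940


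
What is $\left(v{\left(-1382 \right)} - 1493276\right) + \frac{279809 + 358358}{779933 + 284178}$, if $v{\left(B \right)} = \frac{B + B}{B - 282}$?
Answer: $- \frac{661027748958403}{442670176} \approx -1.4933 \cdot 10^{6}$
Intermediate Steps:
$v{\left(B \right)} = \frac{2 B}{-282 + B}$
$\left(v{\left(-1382 \right)} - 1493276\right) + \frac{279809 + 358358}{779933 + 284178} = \left(2 \left(-1382\right) \frac{1}{-282 - 1382} - 1493276\right) + \frac{279809 + 358358}{779933 + 284178} = \left(2 \left(-1382\right) \frac{1}{-1664} - 1493276\right) + \frac{638167}{1064111} = \left(2 \left(-1382\right) \left(- \frac{1}{1664}\right) - 1493276\right) + 638167 \cdot \frac{1}{1064111} = \left(\frac{691}{416} - 1493276\right) + \frac{638167}{1064111} = - \frac{621202125}{416} + \frac{638167}{1064111} = - \frac{661027748958403}{442670176}$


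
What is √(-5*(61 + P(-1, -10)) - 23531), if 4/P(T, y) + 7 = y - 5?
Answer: I*√2884046/11 ≈ 154.39*I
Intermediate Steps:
P(T, y) = 4/(-12 + y) (P(T, y) = 4/(-7 + (y - 5)) = 4/(-7 + (-5 + y)) = 4/(-12 + y))
√(-5*(61 + P(-1, -10)) - 23531) = √(-5*(61 + 4/(-12 - 10)) - 23531) = √(-5*(61 + 4/(-22)) - 23531) = √(-5*(61 + 4*(-1/22)) - 23531) = √(-5*(61 - 2/11) - 23531) = √(-5*669/11 - 23531) = √(-3345/11 - 23531) = √(-262186/11) = I*√2884046/11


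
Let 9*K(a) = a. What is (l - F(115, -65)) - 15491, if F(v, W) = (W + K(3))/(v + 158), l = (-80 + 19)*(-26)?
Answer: -11388001/819 ≈ -13905.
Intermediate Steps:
K(a) = a/9
l = 1586 (l = -61*(-26) = 1586)
F(v, W) = (⅓ + W)/(158 + v) (F(v, W) = (W + (⅑)*3)/(v + 158) = (W + ⅓)/(158 + v) = (⅓ + W)/(158 + v))
(l - F(115, -65)) - 15491 = (1586 - (⅓ - 65)/(158 + 115)) - 15491 = (1586 - (-194)/(273*3)) - 15491 = (1586 - 1*(-194/819)) - 15491 = (1586 + 194/819) - 15491 = 1299128/819 - 15491 = -11388001/819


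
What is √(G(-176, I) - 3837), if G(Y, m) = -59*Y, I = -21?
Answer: √6547 ≈ 80.914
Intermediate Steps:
√(G(-176, I) - 3837) = √(-59*(-176) - 3837) = √(10384 - 3837) = √6547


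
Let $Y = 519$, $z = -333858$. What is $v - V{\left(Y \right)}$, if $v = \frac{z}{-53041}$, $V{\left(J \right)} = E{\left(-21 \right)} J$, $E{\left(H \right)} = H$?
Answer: $\frac{578427717}{53041} \approx 10905.0$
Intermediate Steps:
$V{\left(J \right)} = - 21 J$
$v = \frac{333858}{53041}$ ($v = - \frac{333858}{-53041} = \left(-333858\right) \left(- \frac{1}{53041}\right) = \frac{333858}{53041} \approx 6.2943$)
$v - V{\left(Y \right)} = \frac{333858}{53041} - \left(-21\right) 519 = \frac{333858}{53041} - -10899 = \frac{333858}{53041} + 10899 = \frac{578427717}{53041}$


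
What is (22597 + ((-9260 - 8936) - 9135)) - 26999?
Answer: -31733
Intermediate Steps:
(22597 + ((-9260 - 8936) - 9135)) - 26999 = (22597 + (-18196 - 9135)) - 26999 = (22597 - 27331) - 26999 = -4734 - 26999 = -31733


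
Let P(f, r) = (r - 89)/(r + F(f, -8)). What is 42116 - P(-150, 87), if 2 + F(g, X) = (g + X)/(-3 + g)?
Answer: 554373214/13163 ≈ 42116.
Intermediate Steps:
F(g, X) = -2 + (X + g)/(-3 + g) (F(g, X) = -2 + (g + X)/(-3 + g) = -2 + (X + g)/(-3 + g))
P(f, r) = (-89 + r)/(r + (-2 - f)/(-3 + f)) (P(f, r) = (r - 89)/(r + (6 - 8 - f)/(-3 + f)) = (-89 + r)/(r + (-2 - f)/(-3 + f)))
42116 - P(-150, 87) = 42116 - (-89 + 87)*(-3 - 150)/(-2 - 1*(-150) + 87*(-3 - 150)) = 42116 - (-2)*(-153)/(-2 + 150 + 87*(-153)) = 42116 - (-2)*(-153)/(-2 + 150 - 13311) = 42116 - (-2)*(-153)/(-13163) = 42116 - (-1)*(-2)*(-153)/13163 = 42116 - 1*(-306/13163) = 42116 + 306/13163 = 554373214/13163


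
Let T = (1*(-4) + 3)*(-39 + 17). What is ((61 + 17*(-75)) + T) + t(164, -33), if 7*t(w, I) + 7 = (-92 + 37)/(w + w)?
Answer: -2739183/2296 ≈ -1193.0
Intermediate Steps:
t(w, I) = -1 - 55/(14*w) (t(w, I) = -1 + ((-92 + 37)/(w + w))/7 = -1 + (-55*1/(2*w))/7 = -1 + (-55/(2*w))/7 = -1 - 55/(14*w))
T = 22 (T = (-4 + 3)*(-22) = -1*(-22) = 22)
((61 + 17*(-75)) + T) + t(164, -33) = ((61 + 17*(-75)) + 22) + (-55/14 - 1*164)/164 = ((61 - 1275) + 22) + (-55/14 - 164)/164 = (-1214 + 22) + (1/164)*(-2351/14) = -1192 - 2351/2296 = -2739183/2296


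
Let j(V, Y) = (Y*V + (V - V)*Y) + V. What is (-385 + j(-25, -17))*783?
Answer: 11745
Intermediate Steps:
j(V, Y) = V + V*Y (j(V, Y) = (V*Y + 0*Y) + V = (V*Y + 0) + V = V*Y + V = V + V*Y)
(-385 + j(-25, -17))*783 = (-385 - 25*(1 - 17))*783 = (-385 - 25*(-16))*783 = (-385 + 400)*783 = 15*783 = 11745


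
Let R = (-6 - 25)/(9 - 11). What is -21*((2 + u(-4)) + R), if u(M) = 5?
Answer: -945/2 ≈ -472.50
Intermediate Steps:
R = 31/2 (R = -31/(-2) = -31*(-½) = 31/2 ≈ 15.500)
-21*((2 + u(-4)) + R) = -21*((2 + 5) + 31/2) = -21*(7 + 31/2) = -21*45/2 = -945/2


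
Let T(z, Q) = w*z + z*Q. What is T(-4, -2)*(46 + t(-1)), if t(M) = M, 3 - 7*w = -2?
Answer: 1620/7 ≈ 231.43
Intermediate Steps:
w = 5/7 (w = 3/7 - ⅐*(-2) = 3/7 + 2/7 = 5/7 ≈ 0.71429)
T(z, Q) = 5*z/7 + Q*z (T(z, Q) = 5*z/7 + z*Q = 5*z/7 + Q*z)
T(-4, -2)*(46 + t(-1)) = ((⅐)*(-4)*(5 + 7*(-2)))*(46 - 1) = ((⅐)*(-4)*(5 - 14))*45 = ((⅐)*(-4)*(-9))*45 = (36/7)*45 = 1620/7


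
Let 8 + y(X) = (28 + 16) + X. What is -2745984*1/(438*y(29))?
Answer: -457664/4745 ≈ -96.452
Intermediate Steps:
y(X) = 36 + X (y(X) = -8 + ((28 + 16) + X) = -8 + (44 + X) = 36 + X)
-2745984*1/(438*y(29)) = -2745984*1/(438*(36 + 29)) = -2745984/(438*65) = -2745984/28470 = -2745984*1/28470 = -457664/4745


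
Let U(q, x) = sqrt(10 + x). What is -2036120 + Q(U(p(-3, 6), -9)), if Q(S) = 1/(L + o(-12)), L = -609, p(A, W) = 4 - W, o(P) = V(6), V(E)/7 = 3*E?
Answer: -983445961/483 ≈ -2.0361e+6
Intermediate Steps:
V(E) = 21*E (V(E) = 7*(3*E) = 21*E)
o(P) = 126 (o(P) = 21*6 = 126)
Q(S) = -1/483 (Q(S) = 1/(-609 + 126) = 1/(-483) = -1/483)
-2036120 + Q(U(p(-3, 6), -9)) = -2036120 - 1/483 = -983445961/483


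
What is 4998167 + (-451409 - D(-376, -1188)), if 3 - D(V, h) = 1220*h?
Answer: 3097395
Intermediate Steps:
D(V, h) = 3 - 1220*h
4998167 + (-451409 - D(-376, -1188)) = 4998167 + (-451409 - (3 - 1220*(-1188))) = 4998167 + (-451409 - (3 + 1449360)) = 4998167 + (-451409 - 1*1449363) = 4998167 + (-451409 - 1449363) = 4998167 - 1900772 = 3097395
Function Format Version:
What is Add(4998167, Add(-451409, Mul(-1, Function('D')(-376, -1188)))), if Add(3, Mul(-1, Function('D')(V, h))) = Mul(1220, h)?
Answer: 3097395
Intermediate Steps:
Function('D')(V, h) = Add(3, Mul(-1220, h)) (Function('D')(V, h) = Add(3, Mul(-1, Mul(1220, h))) = Add(3, Mul(-1220, h)))
Add(4998167, Add(-451409, Mul(-1, Function('D')(-376, -1188)))) = Add(4998167, Add(-451409, Mul(-1, Add(3, Mul(-1220, -1188))))) = Add(4998167, Add(-451409, Mul(-1, Add(3, 1449360)))) = Add(4998167, Add(-451409, Mul(-1, 1449363))) = Add(4998167, Add(-451409, -1449363)) = Add(4998167, -1900772) = 3097395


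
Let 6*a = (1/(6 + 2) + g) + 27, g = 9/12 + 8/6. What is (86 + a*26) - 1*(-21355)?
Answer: 1552865/72 ≈ 21568.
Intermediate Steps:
g = 25/12 (g = 9*(1/12) + 8*(⅙) = ¾ + 4/3 = 25/12 ≈ 2.0833)
a = 701/144 (a = ((1/(6 + 2) + 25/12) + 27)/6 = ((1/8 + 25/12) + 27)/6 = ((⅛ + 25/12) + 27)/6 = (53/24 + 27)/6 = (⅙)*(701/24) = 701/144 ≈ 4.8681)
(86 + a*26) - 1*(-21355) = (86 + (701/144)*26) - 1*(-21355) = (86 + 9113/72) + 21355 = 15305/72 + 21355 = 1552865/72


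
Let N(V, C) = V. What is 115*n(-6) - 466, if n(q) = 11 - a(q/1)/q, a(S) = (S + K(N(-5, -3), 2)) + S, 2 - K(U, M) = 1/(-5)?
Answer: 3667/6 ≈ 611.17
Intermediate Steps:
K(U, M) = 11/5 (K(U, M) = 2 - 1/(-5) = 2 - 1*(-⅕) = 2 + ⅕ = 11/5)
a(S) = 11/5 + 2*S (a(S) = (S + 11/5) + S = (11/5 + S) + S = 11/5 + 2*S)
n(q) = 11 - (11/5 + 2*q)/q (n(q) = 11 - (11/5 + 2*(q/1))/q = 11 - (11/5 + 2*(q*1))/q = 11 - (11/5 + 2*q)/q)
115*n(-6) - 466 = 115*(9 - 11/5/(-6)) - 466 = 115*(9 - 11/5*(-⅙)) - 466 = 115*(9 + 11/30) - 466 = 115*(281/30) - 466 = 6463/6 - 466 = 3667/6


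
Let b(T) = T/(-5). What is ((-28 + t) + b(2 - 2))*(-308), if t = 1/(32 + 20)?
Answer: 112035/13 ≈ 8618.1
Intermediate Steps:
b(T) = -T/5 (b(T) = T*(-⅕) = -T/5)
t = 1/52 ≈ 0.019231
((-28 + t) + b(2 - 2))*(-308) = ((-28 + 1/52) - (2 - 2)/5)*(-308) = (-1455/52 - ⅕*0)*(-308) = (-1455/52 + 0)*(-308) = -1455/52*(-308) = 112035/13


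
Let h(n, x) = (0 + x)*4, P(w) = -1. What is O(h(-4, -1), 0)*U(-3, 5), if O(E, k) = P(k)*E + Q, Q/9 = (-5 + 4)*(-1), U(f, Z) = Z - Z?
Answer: 0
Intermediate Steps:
U(f, Z) = 0
Q = 9 (Q = 9*((-5 + 4)*(-1)) = 9*(-1*(-1)) = 9*1 = 9)
h(n, x) = 4*x (h(n, x) = x*4 = 4*x)
O(E, k) = 9 - E (O(E, k) = -E + 9 = 9 - E)
O(h(-4, -1), 0)*U(-3, 5) = (9 - 4*(-1))*0 = (9 - 1*(-4))*0 = (9 + 4)*0 = 13*0 = 0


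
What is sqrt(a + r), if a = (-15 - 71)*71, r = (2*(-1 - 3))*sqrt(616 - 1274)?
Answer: sqrt(-6106 - 8*I*sqrt(658)) ≈ 1.313 - 78.152*I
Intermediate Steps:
r = -8*I*sqrt(658) (r = (2*(-4))*sqrt(-658) = -8*I*sqrt(658) ≈ -205.21*I)
a = -6106 (a = -86*71 = -6106)
sqrt(a + r) = sqrt(-6106 - 8*I*sqrt(658))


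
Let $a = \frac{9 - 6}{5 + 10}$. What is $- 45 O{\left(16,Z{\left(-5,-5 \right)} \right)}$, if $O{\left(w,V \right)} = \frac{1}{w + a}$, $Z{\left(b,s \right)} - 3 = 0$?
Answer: $- \frac{25}{9} \approx -2.7778$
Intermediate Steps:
$Z{\left(b,s \right)} = 3$ ($Z{\left(b,s \right)} = 3 + 0 = 3$)
$a = \frac{1}{5}$ ($a = \frac{3}{15} = 3 \cdot \frac{1}{15} = \frac{1}{5} \approx 0.2$)
$O{\left(w,V \right)} = \frac{1}{\frac{1}{5} + w}$ ($O{\left(w,V \right)} = \frac{1}{w + \frac{1}{5}} = \frac{1}{\frac{1}{5} + w}$)
$- 45 O{\left(16,Z{\left(-5,-5 \right)} \right)} = - 45 \frac{5}{1 + 5 \cdot 16} = - 45 \frac{5}{1 + 80} = - 45 \cdot \frac{5}{81} = - 45 \cdot 5 \cdot \frac{1}{81} = \left(-45\right) \frac{5}{81} = - \frac{25}{9}$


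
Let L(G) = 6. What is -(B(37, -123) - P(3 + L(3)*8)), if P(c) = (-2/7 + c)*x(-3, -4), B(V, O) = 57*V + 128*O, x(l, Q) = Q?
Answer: 94025/7 ≈ 13432.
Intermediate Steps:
P(c) = 8/7 - 4*c (P(c) = (-2/7 + c)*(-4) = 8/7 - 4*c)
-(B(37, -123) - P(3 + L(3)*8)) = -((57*37 + 128*(-123)) - (8/7 - 4*(3 + 6*8))) = -((2109 - 15744) - (8/7 - 4*(3 + 48))) = -(-13635 - (8/7 - 4*51)) = -(-13635 - (8/7 - 204)) = -(-13635 - 1*(-1420/7)) = -(-13635 + 1420/7) = -1*(-94025/7) = 94025/7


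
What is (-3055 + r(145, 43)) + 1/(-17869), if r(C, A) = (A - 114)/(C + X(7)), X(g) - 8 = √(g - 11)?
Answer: -1278305004695/418366897 + 142*I/23413 ≈ -3055.5 + 0.006065*I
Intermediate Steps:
X(g) = 8 + √(-11 + g) (X(g) = 8 + √(g - 11) = 8 + √(-11 + g))
r(C, A) = (-114 + A)/(8 + C + 2*I) (r(C, A) = (A - 114)/(C + (8 + √(-11 + 7))) = (-114 + A)/(C + (8 + √(-4))) = (-114 + A)/(C + (8 + 2*I)) = (-114 + A)/(8 + C + 2*I))
(-3055 + r(145, 43)) + 1/(-17869) = (-3055 + (-114 + 43)/(8 + 145 + 2*I)) + 1/(-17869) = (-3055 - 71/(153 + 2*I)) - 1/17869 = (-3055 + ((153 - 2*I)/23413)*(-71)) - 1/17869 = (-3055 - 71*(153 - 2*I)/23413) - 1/17869 = -54589796/17869 - 71*(153 - 2*I)/23413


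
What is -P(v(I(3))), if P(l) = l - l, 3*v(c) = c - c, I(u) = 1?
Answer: 0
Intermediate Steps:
v(c) = 0 (v(c) = (c - c)/3 = (1/3)*0 = 0)
P(l) = 0
-P(v(I(3))) = -1*0 = 0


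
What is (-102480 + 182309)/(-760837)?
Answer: -79829/760837 ≈ -0.10492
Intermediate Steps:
(-102480 + 182309)/(-760837) = 79829*(-1/760837) = -79829/760837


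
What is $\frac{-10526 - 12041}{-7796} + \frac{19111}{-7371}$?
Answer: $\frac{17352001}{57464316} \approx 0.30196$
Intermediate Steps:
$\frac{-10526 - 12041}{-7796} + \frac{19111}{-7371} = \left(-22567\right) \left(- \frac{1}{7796}\right) + 19111 \left(- \frac{1}{7371}\right) = \frac{22567}{7796} - \frac{19111}{7371} = \frac{17352001}{57464316}$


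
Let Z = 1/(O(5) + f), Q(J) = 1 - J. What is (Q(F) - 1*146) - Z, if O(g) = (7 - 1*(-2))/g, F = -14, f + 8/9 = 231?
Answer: -1367161/10436 ≈ -131.00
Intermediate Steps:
f = 2071/9 (f = -8/9 + 231 = 2071/9 ≈ 230.11)
O(g) = 9/g (O(g) = (7 + 2)/g = 9/g)
Z = 45/10436 (Z = 1/(9/5 + 2071/9) = 1/(10436/45) = 45/10436 ≈ 0.0043120)
(Q(F) - 1*146) - Z = ((1 - 1*(-14)) - 1*146) - 1*45/10436 = ((1 + 14) - 146) - 45/10436 = (15 - 146) - 45/10436 = -131 - 45/10436 = -1367161/10436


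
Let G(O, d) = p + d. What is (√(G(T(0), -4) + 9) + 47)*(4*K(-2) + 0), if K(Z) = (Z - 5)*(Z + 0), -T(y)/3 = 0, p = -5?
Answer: 2632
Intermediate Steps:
T(y) = 0 (T(y) = -3*0 = 0)
G(O, d) = -5 + d
K(Z) = Z*(-5 + Z) (K(Z) = (-5 + Z)*Z = Z*(-5 + Z))
(√(G(T(0), -4) + 9) + 47)*(4*K(-2) + 0) = (√((-5 - 4) + 9) + 47)*(4*(-2*(-5 - 2)) + 0) = (√(-9 + 9) + 47)*(4*(-2*(-7)) + 0) = (√0 + 47)*(4*14 + 0) = (0 + 47)*(56 + 0) = 47*56 = 2632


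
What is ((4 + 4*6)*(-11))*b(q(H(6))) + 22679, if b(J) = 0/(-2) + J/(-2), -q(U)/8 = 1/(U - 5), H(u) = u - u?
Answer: 114627/5 ≈ 22925.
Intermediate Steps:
H(u) = 0
q(U) = -8/(-5 + U) (q(U) = -8/(U - 5) = -8/(-5 + U))
b(J) = -J/2 (b(J) = 0*(-½) + J*(-½) = 0 - J/2 = -J/2)
((4 + 4*6)*(-11))*b(q(H(6))) + 22679 = ((4 + 4*6)*(-11))*(-(-4)/(-5 + 0)) + 22679 = ((4 + 24)*(-11))*(-(-4)/(-5)) + 22679 = (28*(-11))*(-(-4)*(-1)/5) + 22679 = -(-154)*8/5 + 22679 = -308*(-⅘) + 22679 = 1232/5 + 22679 = 114627/5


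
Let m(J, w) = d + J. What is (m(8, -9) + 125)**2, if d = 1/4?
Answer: 284089/16 ≈ 17756.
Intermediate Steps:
d = 1/4 ≈ 0.25000
m(J, w) = 1/4 + J
(m(8, -9) + 125)**2 = ((1/4 + 8) + 125)**2 = (33/4 + 125)**2 = (533/4)**2 = 284089/16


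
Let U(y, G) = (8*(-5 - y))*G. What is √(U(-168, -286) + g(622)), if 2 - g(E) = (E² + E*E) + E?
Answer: 2*I*√286833 ≈ 1071.1*I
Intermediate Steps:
U(y, G) = G*(-40 - 8*y) (U(y, G) = (-40 - 8*y)*G = G*(-40 - 8*y))
g(E) = 2 - E - 2*E² (g(E) = 2 - ((E² + E*E) + E) = 2 - ((E² + E²) + E) = 2 - (2*E² + E) = 2 - (E + 2*E²) = 2 + (-E - 2*E²) = 2 - E - 2*E²)
√(U(-168, -286) + g(622)) = √(-8*(-286)*(5 - 168) + (2 - 1*622 - 2*622²)) = √(-8*(-286)*(-163) + (2 - 622 - 2*386884)) = √(-372944 + (2 - 622 - 773768)) = √(-372944 - 774388) = √(-1147332) = 2*I*√286833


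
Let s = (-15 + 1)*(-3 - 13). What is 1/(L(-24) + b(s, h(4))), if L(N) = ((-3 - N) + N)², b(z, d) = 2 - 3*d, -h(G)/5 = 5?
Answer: 1/86 ≈ 0.011628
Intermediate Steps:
s = 224 (s = -14*(-16) = 224)
h(G) = -25 (h(G) = -5*5 = -25)
L(N) = 9 (L(N) = (-3)² = 9)
1/(L(-24) + b(s, h(4))) = 1/(9 + (2 - 3*(-25))) = 1/(9 + (2 + 75)) = 1/(9 + 77) = 1/86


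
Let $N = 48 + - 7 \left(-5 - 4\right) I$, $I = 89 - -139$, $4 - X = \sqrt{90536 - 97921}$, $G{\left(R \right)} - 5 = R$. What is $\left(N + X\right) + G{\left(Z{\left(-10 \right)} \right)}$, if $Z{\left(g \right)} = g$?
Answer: $14411 - i \sqrt{7385} \approx 14411.0 - 85.936 i$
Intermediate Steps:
$G{\left(R \right)} = 5 + R$
$X = 4 - i \sqrt{7385}$ ($X = 4 - \sqrt{90536 - 97921} = 4 - \sqrt{-7385} = 4 - i \sqrt{7385} \approx 4.0 - 85.936 i$)
$I = 228$ ($I = 89 + 139 = 228$)
$N = 14412$ ($N = 48 + - 7 \left(-5 - 4\right) 228 = 48 + \left(-7\right) \left(-9\right) 228 = 48 + 63 \cdot 228 = 48 + 14364 = 14412$)
$\left(N + X\right) + G{\left(Z{\left(-10 \right)} \right)} = \left(14412 + \left(4 - i \sqrt{7385}\right)\right) + \left(5 - 10\right) = \left(14416 - i \sqrt{7385}\right) - 5 = 14411 - i \sqrt{7385}$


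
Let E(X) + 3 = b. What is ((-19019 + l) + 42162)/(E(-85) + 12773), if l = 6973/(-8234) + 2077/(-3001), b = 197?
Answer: 571830917471/320417604278 ≈ 1.7846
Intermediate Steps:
E(X) = 194 (E(X) = -3 + 197 = 194)
l = -38027991/24710234 (l = 6973*(-1/8234) + 2077*(-1/3001) = -6973/8234 - 2077/3001 = -38027991/24710234 ≈ -1.5390)
((-19019 + l) + 42162)/(E(-85) + 12773) = ((-19019 - 38027991/24710234) + 42162)/(194 + 12773) = (-470001968437/24710234 + 42162)/12967 = (571830917471/24710234)*(1/12967) = 571830917471/320417604278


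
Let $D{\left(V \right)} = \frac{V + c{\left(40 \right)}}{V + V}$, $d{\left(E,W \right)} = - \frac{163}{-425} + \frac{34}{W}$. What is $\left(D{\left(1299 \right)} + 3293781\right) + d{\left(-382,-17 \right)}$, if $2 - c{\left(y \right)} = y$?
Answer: $\frac{3636827042249}{1104150} \approx 3.2938 \cdot 10^{6}$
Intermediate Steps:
$d{\left(E,W \right)} = \frac{163}{425} + \frac{34}{W}$ ($d{\left(E,W \right)} = \left(-163\right) \left(- \frac{1}{425}\right) + \frac{34}{W} = \frac{163}{425} + \frac{34}{W}$)
$c{\left(y \right)} = 2 - y$
$D{\left(V \right)} = \frac{-38 + V}{2 V}$ ($D{\left(V \right)} = \frac{V + \left(2 - 40\right)}{V + V} = \frac{V + \left(2 - 40\right)}{2 V} = \left(V - 38\right) \frac{1}{2 V} = \left(-38 + V\right) \frac{1}{2 V} = \frac{-38 + V}{2 V}$)
$\left(D{\left(1299 \right)} + 3293781\right) + d{\left(-382,-17 \right)} = \left(\frac{-38 + 1299}{2 \cdot 1299} + 3293781\right) + \left(\frac{163}{425} + \frac{34}{-17}\right) = \left(\frac{1}{2} \cdot \frac{1}{1299} \cdot 1261 + 3293781\right) + \left(\frac{163}{425} + 34 \left(- \frac{1}{17}\right)\right) = \left(\frac{1261}{2598} + 3293781\right) + \left(\frac{163}{425} - 2\right) = \frac{8557244299}{2598} - \frac{687}{425} = \frac{3636827042249}{1104150}$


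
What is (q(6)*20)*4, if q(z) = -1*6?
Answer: -480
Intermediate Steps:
q(z) = -6
(q(6)*20)*4 = -6*20*4 = -120*4 = -480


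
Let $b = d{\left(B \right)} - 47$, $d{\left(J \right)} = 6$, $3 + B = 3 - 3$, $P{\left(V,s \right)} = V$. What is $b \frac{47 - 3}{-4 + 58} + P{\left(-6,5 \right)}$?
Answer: $- \frac{1064}{27} \approx -39.407$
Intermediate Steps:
$B = -3$ ($B = -3 + \left(3 - 3\right) = -3 + 0 = -3$)
$b = -41$ ($b = 6 - 47 = -41$)
$b \frac{47 - 3}{-4 + 58} + P{\left(-6,5 \right)} = - 41 \frac{47 - 3}{-4 + 58} - 6 = - 41 \cdot \frac{44}{54} - 6 = - 41 \cdot 44 \cdot \frac{1}{54} - 6 = \left(-41\right) \frac{22}{27} - 6 = - \frac{902}{27} - 6 = - \frac{1064}{27}$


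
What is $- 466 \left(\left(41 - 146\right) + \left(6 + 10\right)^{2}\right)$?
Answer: $-70366$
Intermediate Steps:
$- 466 \left(\left(41 - 146\right) + \left(6 + 10\right)^{2}\right) = - 466 \left(-105 + 16^{2}\right) = - 466 \left(-105 + 256\right) = \left(-466\right) 151 = -70366$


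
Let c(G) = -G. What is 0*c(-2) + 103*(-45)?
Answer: -4635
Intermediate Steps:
0*c(-2) + 103*(-45) = 0*(-1*(-2)) + 103*(-45) = 0*2 - 4635 = 0 - 4635 = -4635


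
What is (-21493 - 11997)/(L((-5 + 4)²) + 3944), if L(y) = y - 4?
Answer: -33490/3941 ≈ -8.4978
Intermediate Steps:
L(y) = -4 + y
(-21493 - 11997)/(L((-5 + 4)²) + 3944) = (-21493 - 11997)/((-4 + (-5 + 4)²) + 3944) = -33490/((-4 + (-1)²) + 3944) = -33490/((-4 + 1) + 3944) = -33490/(-3 + 3944) = -33490/3941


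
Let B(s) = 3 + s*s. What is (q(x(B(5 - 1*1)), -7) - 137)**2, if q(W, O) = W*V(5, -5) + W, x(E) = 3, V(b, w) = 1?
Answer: 17161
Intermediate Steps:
B(s) = 3 + s**2
q(W, O) = 2*W (q(W, O) = W*1 + W = W + W = 2*W)
(q(x(B(5 - 1*1)), -7) - 137)**2 = (2*3 - 137)**2 = (6 - 137)**2 = (-131)**2 = 17161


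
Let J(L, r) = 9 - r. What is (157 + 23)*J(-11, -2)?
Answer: 1980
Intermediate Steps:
(157 + 23)*J(-11, -2) = (157 + 23)*(9 - 1*(-2)) = 180*(9 + 2) = 180*11 = 1980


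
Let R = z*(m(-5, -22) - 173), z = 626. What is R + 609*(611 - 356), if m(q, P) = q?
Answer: 43867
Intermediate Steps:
R = -111428 (R = 626*(-5 - 173) = 626*(-178) = -111428)
R + 609*(611 - 356) = -111428 + 609*(611 - 356) = -111428 + 609*255 = -111428 + 155295 = 43867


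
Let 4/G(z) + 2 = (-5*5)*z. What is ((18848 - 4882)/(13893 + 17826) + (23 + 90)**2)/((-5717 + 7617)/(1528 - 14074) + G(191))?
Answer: -237986160142767/2838068098 ≈ -83855.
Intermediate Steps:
G(z) = 4/(-2 - 25*z) (G(z) = 4/(-2 + (-5*5)*z) = 4/(-2 - 25*z))
((18848 - 4882)/(13893 + 17826) + (23 + 90)**2)/((-5717 + 7617)/(1528 - 14074) + G(191)) = ((18848 - 4882)/(13893 + 17826) + (23 + 90)**2)/((-5717 + 7617)/(1528 - 14074) - 4/(2 + 25*191)) = (13966/31719 + 113**2)/(1900/(-12546) - 4/(2 + 4775)) = (13966*(1/31719) + 12769)/(1900*(-1/12546) - 4/4777) = (13966/31719 + 12769)/(-950/6273 - 4*1/4777) = 405033877/(31719*(-950/6273 - 4/4777)) = 405033877/(31719*(-268426/1762713)) = (405033877/31719)*(-1762713/268426) = -237986160142767/2838068098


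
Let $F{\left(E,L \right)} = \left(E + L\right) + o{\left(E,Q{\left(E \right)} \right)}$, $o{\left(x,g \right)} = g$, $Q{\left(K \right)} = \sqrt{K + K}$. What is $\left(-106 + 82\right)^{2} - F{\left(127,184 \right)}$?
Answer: $265 - \sqrt{254} \approx 249.06$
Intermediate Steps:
$Q{\left(K \right)} = \sqrt{2} \sqrt{K}$ ($Q{\left(K \right)} = \sqrt{2 K} = \sqrt{2} \sqrt{K}$)
$F{\left(E,L \right)} = E + L + \sqrt{2} \sqrt{E}$ ($F{\left(E,L \right)} = \left(E + L\right) + \sqrt{2} \sqrt{E} = E + L + \sqrt{2} \sqrt{E}$)
$\left(-106 + 82\right)^{2} - F{\left(127,184 \right)} = \left(-106 + 82\right)^{2} - \left(127 + 184 + \sqrt{2} \sqrt{127}\right) = \left(-24\right)^{2} - \left(127 + 184 + \sqrt{254}\right) = 576 - \left(311 + \sqrt{254}\right) = 265 - \sqrt{254}$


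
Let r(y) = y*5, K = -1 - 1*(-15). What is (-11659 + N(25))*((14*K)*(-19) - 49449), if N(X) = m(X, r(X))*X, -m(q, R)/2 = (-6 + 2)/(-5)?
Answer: 622070927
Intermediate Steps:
K = 14 (K = -1 + 15 = 14)
r(y) = 5*y
m(q, R) = -8/5 (m(q, R) = -2*(-6 + 2)/(-5) = -(-8)*(-1)/5 = -2*⅘ = -8/5)
N(X) = -8*X/5
(-11659 + N(25))*((14*K)*(-19) - 49449) = (-11659 - 8/5*25)*((14*14)*(-19) - 49449) = (-11659 - 40)*(196*(-19) - 49449) = -11699*(-3724 - 49449) = -11699*(-53173) = 622070927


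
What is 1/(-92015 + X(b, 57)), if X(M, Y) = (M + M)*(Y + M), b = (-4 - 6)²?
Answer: -1/60615 ≈ -1.6498e-5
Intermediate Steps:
b = 100 (b = (-10)² = 100)
X(M, Y) = 2*M*(M + Y) (X(M, Y) = (2*M)*(M + Y) = 2*M*(M + Y))
1/(-92015 + X(b, 57)) = 1/(-92015 + 2*100*(100 + 57)) = 1/(-92015 + 2*100*157) = 1/(-92015 + 31400) = 1/(-60615) = -1/60615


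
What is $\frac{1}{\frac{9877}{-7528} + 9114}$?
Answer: $\frac{7528}{68600315} \approx 0.00010974$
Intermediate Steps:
$\frac{1}{\frac{9877}{-7528} + 9114} = \frac{1}{9877 \left(- \frac{1}{7528}\right) + 9114} = \frac{1}{- \frac{9877}{7528} + 9114} = \frac{1}{\frac{68600315}{7528}} = \frac{7528}{68600315}$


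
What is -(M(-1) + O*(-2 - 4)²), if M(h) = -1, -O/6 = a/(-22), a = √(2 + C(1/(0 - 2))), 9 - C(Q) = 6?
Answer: 1 - 108*√5/11 ≈ -20.954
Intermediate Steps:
C(Q) = 3 (C(Q) = 9 - 1*6 = 9 - 6 = 3)
a = √5 (a = √(2 + 3) = √5 ≈ 2.2361)
O = 3*√5/11 (O = -6*√5/(-22) = -6*√5*(-1)/22 = -(-3)*√5/11 = 3*√5/11 ≈ 0.60984)
-(M(-1) + O*(-2 - 4)²) = -(-1 + (3*√5/11)*(-2 - 4)²) = -(-1 + (3*√5/11)*(-6)²) = -(-1 + (3*√5/11)*36) = -(-1 + 108*√5/11) = 1 - 108*√5/11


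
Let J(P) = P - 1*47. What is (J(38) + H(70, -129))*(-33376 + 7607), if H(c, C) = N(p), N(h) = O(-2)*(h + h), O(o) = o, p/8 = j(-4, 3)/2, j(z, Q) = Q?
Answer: 1468833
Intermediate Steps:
p = 12 (p = 8*(3/2) = 12)
N(h) = -4*h (N(h) = -2*(h + h) = -4*h)
J(P) = -47 + P (J(P) = P - 47 = -47 + P)
H(c, C) = -48 (H(c, C) = -4*12 = -48)
(J(38) + H(70, -129))*(-33376 + 7607) = ((-47 + 38) - 48)*(-33376 + 7607) = (-9 - 48)*(-25769) = -57*(-25769) = 1468833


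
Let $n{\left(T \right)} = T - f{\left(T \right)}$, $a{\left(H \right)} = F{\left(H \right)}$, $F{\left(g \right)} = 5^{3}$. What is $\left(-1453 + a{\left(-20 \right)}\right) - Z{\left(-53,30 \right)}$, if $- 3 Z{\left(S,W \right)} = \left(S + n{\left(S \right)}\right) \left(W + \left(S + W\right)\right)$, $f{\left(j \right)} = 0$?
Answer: $- \frac{4726}{3} \approx -1575.3$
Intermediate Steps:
$F{\left(g \right)} = 125$
$a{\left(H \right)} = 125$
$n{\left(T \right)} = T$ ($n{\left(T \right)} = T - 0 = T + 0 = T$)
$Z{\left(S,W \right)} = - \frac{2 S \left(S + 2 W\right)}{3}$ ($Z{\left(S,W \right)} = - \frac{\left(S + S\right) \left(W + \left(S + W\right)\right)}{3} = - \frac{2 S \left(S + 2 W\right)}{3}$)
$\left(-1453 + a{\left(-20 \right)}\right) - Z{\left(-53,30 \right)} = \left(-1453 + 125\right) - \frac{2}{3} \left(-53\right) \left(\left(-1\right) \left(-53\right) - 60\right) = -1328 - \frac{2}{3} \left(-53\right) \left(53 - 60\right) = -1328 - \frac{2}{3} \left(-53\right) \left(-7\right) = -1328 - \frac{742}{3} = - \frac{4726}{3}$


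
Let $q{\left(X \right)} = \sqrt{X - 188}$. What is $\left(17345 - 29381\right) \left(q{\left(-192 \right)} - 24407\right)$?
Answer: $293762652 - 24072 i \sqrt{95} \approx 2.9376 \cdot 10^{8} - 2.3462 \cdot 10^{5} i$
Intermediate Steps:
$q{\left(X \right)} = \sqrt{-188 + X}$
$\left(17345 - 29381\right) \left(q{\left(-192 \right)} - 24407\right) = \left(17345 - 29381\right) \left(\sqrt{-188 - 192} - 24407\right) = - 12036 \left(\sqrt{-380} - 24407\right) = - 12036 \left(2 i \sqrt{95} - 24407\right) = - 12036 \left(-24407 + 2 i \sqrt{95}\right) = 293762652 - 24072 i \sqrt{95}$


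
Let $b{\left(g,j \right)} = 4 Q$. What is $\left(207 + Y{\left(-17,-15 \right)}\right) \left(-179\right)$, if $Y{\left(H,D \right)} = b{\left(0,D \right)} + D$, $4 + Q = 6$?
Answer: $-35800$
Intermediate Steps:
$Q = 2$ ($Q = -4 + 6 = 2$)
$b{\left(g,j \right)} = 8$ ($b{\left(g,j \right)} = 4 \cdot 2 = 8$)
$Y{\left(H,D \right)} = 8 + D$
$\left(207 + Y{\left(-17,-15 \right)}\right) \left(-179\right) = \left(207 + \left(8 - 15\right)\right) \left(-179\right) = \left(207 - 7\right) \left(-179\right) = 200 \left(-179\right) = -35800$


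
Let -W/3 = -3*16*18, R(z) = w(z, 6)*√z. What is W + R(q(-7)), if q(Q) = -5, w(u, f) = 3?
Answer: 2592 + 3*I*√5 ≈ 2592.0 + 6.7082*I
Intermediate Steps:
R(z) = 3*√z
W = 2592 (W = -3*(-3*16)*18 = -(-144)*18 = -3*(-864) = 2592)
W + R(q(-7)) = 2592 + 3*√(-5) = 2592 + 3*(I*√5) = 2592 + 3*I*√5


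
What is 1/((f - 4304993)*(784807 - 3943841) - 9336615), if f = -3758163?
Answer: 1/25471774614689 ≈ 3.9259e-14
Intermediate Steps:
1/((f - 4304993)*(784807 - 3943841) - 9336615) = 1/((-3758163 - 4304993)*(784807 - 3943841) - 9336615) = 1/(-8063156*(-3159034) - 9336615) = 1/(25471783951304 - 9336615) = 1/25471774614689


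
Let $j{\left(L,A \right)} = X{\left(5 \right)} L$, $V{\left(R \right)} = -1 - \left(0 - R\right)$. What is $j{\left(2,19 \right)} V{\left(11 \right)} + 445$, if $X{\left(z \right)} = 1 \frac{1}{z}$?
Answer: $449$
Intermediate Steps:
$X{\left(z \right)} = \frac{1}{z}$
$V{\left(R \right)} = -1 + R$ ($V{\left(R \right)} = -1 - - R = -1 + R$)
$j{\left(L,A \right)} = \frac{L}{5}$
$j{\left(2,19 \right)} V{\left(11 \right)} + 445 = \frac{1}{5} \cdot 2 \left(-1 + 11\right) + 445 = \frac{2}{5} \cdot 10 + 445 = 4 + 445 = 449$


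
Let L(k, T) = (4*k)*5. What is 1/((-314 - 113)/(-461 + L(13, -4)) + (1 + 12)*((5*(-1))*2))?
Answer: -201/25703 ≈ -0.0078201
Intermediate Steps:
L(k, T) = 20*k
1/((-314 - 113)/(-461 + L(13, -4)) + (1 + 12)*((5*(-1))*2)) = 1/((-314 - 113)/(-461 + 20*13) + (1 + 12)*((5*(-1))*2)) = 1/(-427/(-461 + 260) + 13*(-5*2)) = 1/(-427/(-201) + 13*(-10)) = 1/(-427*(-1/201) - 130) = 1/(427/201 - 130) = 1/(-25703/201) = -201/25703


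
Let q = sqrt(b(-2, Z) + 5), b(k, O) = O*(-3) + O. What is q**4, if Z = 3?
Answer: 1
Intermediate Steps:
b(k, O) = -2*O (b(k, O) = -3*O + O = -2*O)
q = I (q = sqrt(-2*3 + 5) = sqrt(-6 + 5) = sqrt(-1) = I ≈ 1.0*I)
q**4 = I**4 = 1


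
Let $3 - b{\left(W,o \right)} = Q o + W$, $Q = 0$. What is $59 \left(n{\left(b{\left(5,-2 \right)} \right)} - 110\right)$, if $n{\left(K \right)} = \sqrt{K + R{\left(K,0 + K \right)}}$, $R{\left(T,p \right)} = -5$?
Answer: $-6490 + 59 i \sqrt{7} \approx -6490.0 + 156.1 i$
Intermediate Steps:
$b{\left(W,o \right)} = 3 - W$ ($b{\left(W,o \right)} = 3 - \left(0 o + W\right) = 3 - \left(0 + W\right) = 3 - W$)
$n{\left(K \right)} = \sqrt{-5 + K}$ ($n{\left(K \right)} = \sqrt{K - 5} = \sqrt{-5 + K}$)
$59 \left(n{\left(b{\left(5,-2 \right)} \right)} - 110\right) = 59 \left(\sqrt{-5 + \left(3 - 5\right)} - 110\right) = 59 \left(\sqrt{-5 - 2} - 110\right) = 59 \left(\sqrt{-7} - 110\right) = 59 \left(i \sqrt{7} - 110\right) = 59 \left(-110 + i \sqrt{7}\right) = -6490 + 59 i \sqrt{7}$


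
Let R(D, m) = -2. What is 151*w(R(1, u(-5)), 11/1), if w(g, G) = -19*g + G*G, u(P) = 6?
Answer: 24009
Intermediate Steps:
w(g, G) = G² - 19*g (w(g, G) = -19*g + G² = G² - 19*g)
151*w(R(1, u(-5)), 11/1) = 151*((11/1)² - 19*(-2)) = 151*((11*1)² + 38) = 151*(11² + 38) = 151*(121 + 38) = 151*159 = 24009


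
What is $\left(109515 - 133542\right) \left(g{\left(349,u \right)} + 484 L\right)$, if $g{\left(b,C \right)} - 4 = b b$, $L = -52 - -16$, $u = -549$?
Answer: $-2507962287$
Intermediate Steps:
$L = -36$ ($L = -52 + \left(-36 + 52\right) = -52 + 16 = -36$)
$g{\left(b,C \right)} = 4 + b^{2}$ ($g{\left(b,C \right)} = 4 + b b = 4 + b^{2}$)
$\left(109515 - 133542\right) \left(g{\left(349,u \right)} + 484 L\right) = \left(109515 - 133542\right) \left(\left(4 + 349^{2}\right) + 484 \left(-36\right)\right) = - 24027 \left(\left(4 + 121801\right) - 17424\right) = - 24027 \left(121805 - 17424\right) = \left(-24027\right) 104381 = -2507962287$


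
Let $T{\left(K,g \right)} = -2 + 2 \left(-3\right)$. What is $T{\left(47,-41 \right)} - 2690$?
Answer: $-2698$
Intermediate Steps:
$T{\left(K,g \right)} = -8$ ($T{\left(K,g \right)} = -2 - 6 = -8$)
$T{\left(47,-41 \right)} - 2690 = -8 - 2690 = -2698$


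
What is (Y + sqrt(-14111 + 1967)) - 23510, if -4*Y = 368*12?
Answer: -24614 + 4*I*sqrt(759) ≈ -24614.0 + 110.2*I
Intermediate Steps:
Y = -1104 (Y = -92*12 = -1/4*4416 = -1104)
(Y + sqrt(-14111 + 1967)) - 23510 = (-1104 + sqrt(-14111 + 1967)) - 23510 = (-1104 + sqrt(-12144)) - 23510 = (-1104 + 4*I*sqrt(759)) - 23510 = -24614 + 4*I*sqrt(759)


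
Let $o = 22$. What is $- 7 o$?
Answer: $-154$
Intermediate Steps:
$- 7 o = \left(-7\right) 22 = -154$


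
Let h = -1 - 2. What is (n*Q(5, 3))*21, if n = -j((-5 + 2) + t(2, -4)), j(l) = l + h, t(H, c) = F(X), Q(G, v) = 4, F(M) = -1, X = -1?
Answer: 588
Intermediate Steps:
t(H, c) = -1
h = -3
j(l) = -3 + l (j(l) = l - 3 = -3 + l)
n = 7 (n = -(-3 + ((-5 + 2) - 1)) = -(-3 + (-3 - 1)) = -(-3 - 4) = -1*(-7) = 7)
(n*Q(5, 3))*21 = (7*4)*21 = 28*21 = 588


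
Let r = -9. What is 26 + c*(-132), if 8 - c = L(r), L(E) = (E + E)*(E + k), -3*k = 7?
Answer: 25898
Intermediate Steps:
k = -7/3 (k = -1/3*7 = -7/3 ≈ -2.3333)
L(E) = 2*E*(-7/3 + E) (L(E) = (E + E)*(E - 7/3) = (2*E)*(-7/3 + E) = 2*E*(-7/3 + E))
c = -196 (c = 8 - 2*(-9)*(-7 + 3*(-9))/3 = 8 - 2*(-9)*(-7 - 27)/3 = 8 - 2*(-9)*(-34)/3 = 8 - 1*204 = 8 - 204 = -196)
26 + c*(-132) = 26 - 196*(-132) = 26 + 25872 = 25898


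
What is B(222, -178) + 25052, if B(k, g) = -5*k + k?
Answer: 24164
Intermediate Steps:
B(k, g) = -4*k
B(222, -178) + 25052 = -4*222 + 25052 = -888 + 25052 = 24164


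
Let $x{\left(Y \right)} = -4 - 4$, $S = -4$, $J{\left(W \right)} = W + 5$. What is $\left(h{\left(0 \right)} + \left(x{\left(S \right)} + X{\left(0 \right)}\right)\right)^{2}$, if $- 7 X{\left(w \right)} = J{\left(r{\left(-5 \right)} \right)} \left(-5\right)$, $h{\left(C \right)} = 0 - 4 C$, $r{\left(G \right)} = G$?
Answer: $64$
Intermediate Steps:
$J{\left(W \right)} = 5 + W$
$h{\left(C \right)} = - 4 C$
$X{\left(w \right)} = 0$ ($X{\left(w \right)} = - \frac{\left(5 - 5\right) \left(-5\right)}{7} = - \frac{0 \left(-5\right)}{7} = \left(- \frac{1}{7}\right) 0 = 0$)
$x{\left(Y \right)} = -8$ ($x{\left(Y \right)} = -4 - 4 = -8$)
$\left(h{\left(0 \right)} + \left(x{\left(S \right)} + X{\left(0 \right)}\right)\right)^{2} = \left(\left(-4\right) 0 + \left(-8 + 0\right)\right)^{2} = \left(0 - 8\right)^{2} = \left(-8\right)^{2} = 64$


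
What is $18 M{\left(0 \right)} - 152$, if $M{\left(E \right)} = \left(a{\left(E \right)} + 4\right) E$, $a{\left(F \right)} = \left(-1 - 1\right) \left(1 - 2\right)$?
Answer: $-152$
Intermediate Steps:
$a{\left(F \right)} = 2$ ($a{\left(F \right)} = \left(-2\right) \left(-1\right) = 2$)
$M{\left(E \right)} = 6 E$ ($M{\left(E \right)} = \left(2 + 4\right) E = 6 E$)
$18 M{\left(0 \right)} - 152 = 18 \cdot 6 \cdot 0 - 152 = 18 \cdot 0 - 152 = 0 - 152 = -152$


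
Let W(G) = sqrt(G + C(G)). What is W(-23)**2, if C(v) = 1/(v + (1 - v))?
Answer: -22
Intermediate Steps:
C(v) = 1 (C(v) = 1/1 = 1)
W(G) = sqrt(1 + G) (W(G) = sqrt(G + 1) = sqrt(1 + G))
W(-23)**2 = (sqrt(1 - 23))**2 = (sqrt(-22))**2 = (I*sqrt(22))**2 = -22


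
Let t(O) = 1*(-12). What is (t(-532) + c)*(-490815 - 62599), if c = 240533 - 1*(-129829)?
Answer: -204956874900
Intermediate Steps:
c = 370362 (c = 240533 + 129829 = 370362)
t(O) = -12
(t(-532) + c)*(-490815 - 62599) = (-12 + 370362)*(-490815 - 62599) = 370350*(-553414) = -204956874900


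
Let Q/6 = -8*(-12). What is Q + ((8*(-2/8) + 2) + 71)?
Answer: 647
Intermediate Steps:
Q = 576 (Q = 6*(-8*(-12)) = 6*96 = 576)
Q + ((8*(-2/8) + 2) + 71) = 576 + ((8*(-2/8) + 2) + 71) = 576 + ((8*(-2*⅛) + 2) + 71) = 576 + ((8*(-¼) + 2) + 71) = 576 + ((-2 + 2) + 71) = 576 + (0 + 71) = 576 + 71 = 647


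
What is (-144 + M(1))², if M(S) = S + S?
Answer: 20164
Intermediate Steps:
M(S) = 2*S
(-144 + M(1))² = (-144 + 2*1)² = (-144 + 2)² = (-142)² = 20164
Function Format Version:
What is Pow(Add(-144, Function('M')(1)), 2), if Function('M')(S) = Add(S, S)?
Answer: 20164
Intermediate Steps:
Function('M')(S) = Mul(2, S)
Pow(Add(-144, Function('M')(1)), 2) = Pow(Add(-144, Mul(2, 1)), 2) = Pow(Add(-144, 2), 2) = Pow(-142, 2) = 20164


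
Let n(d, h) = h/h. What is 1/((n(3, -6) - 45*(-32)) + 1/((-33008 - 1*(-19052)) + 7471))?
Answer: 6485/9344884 ≈ 0.00069396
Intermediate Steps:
n(d, h) = 1
1/((n(3, -6) - 45*(-32)) + 1/((-33008 - 1*(-19052)) + 7471)) = 1/((1 - 45*(-32)) + 1/((-33008 - 1*(-19052)) + 7471)) = 1/((1 + 1440) + 1/((-33008 + 19052) + 7471)) = 1/(1441 + 1/(-13956 + 7471)) = 1/(1441 + 1/(-6485)) = 1/(1441 - 1/6485) = 1/(9344884/6485) = 6485/9344884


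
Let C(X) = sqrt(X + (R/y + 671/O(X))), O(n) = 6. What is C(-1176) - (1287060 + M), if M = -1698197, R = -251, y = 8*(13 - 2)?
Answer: 411137 + I*sqrt(18591738)/132 ≈ 4.1114e+5 + 32.665*I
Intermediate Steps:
y = 88 (y = 8*11 = 88)
C(X) = sqrt(28771/264 + X) (C(X) = sqrt(X + (-251/88 + 671/6)) = sqrt(X + 28771/264) = sqrt(28771/264 + X))
C(-1176) - (1287060 + M) = sqrt(1898886 + 17424*(-1176))/132 - (1287060 - 1698197) = sqrt(1898886 - 20490624)/132 - 1*(-411137) = sqrt(-18591738)/132 + 411137 = (I*sqrt(18591738))/132 + 411137 = I*sqrt(18591738)/132 + 411137 = 411137 + I*sqrt(18591738)/132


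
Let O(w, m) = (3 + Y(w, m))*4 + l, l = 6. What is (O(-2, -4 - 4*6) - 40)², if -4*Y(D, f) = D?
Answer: 400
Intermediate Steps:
Y(D, f) = -D/4
O(w, m) = 18 - w (O(w, m) = (3 - w/4)*4 + 6 = (12 - w) + 6 = 18 - w)
(O(-2, -4 - 4*6) - 40)² = ((18 - 1*(-2)) - 40)² = ((18 + 2) - 40)² = (20 - 40)² = (-20)² = 400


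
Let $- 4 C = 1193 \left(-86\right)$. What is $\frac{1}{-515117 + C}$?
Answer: $- \frac{2}{978935} \approx -2.043 \cdot 10^{-6}$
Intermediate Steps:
$C = \frac{51299}{2}$ ($C = - \frac{1193 \left(-86\right)}{4} = \left(- \frac{1}{4}\right) \left(-102598\right) = \frac{51299}{2} \approx 25650.0$)
$\frac{1}{-515117 + C} = \frac{1}{-515117 + \frac{51299}{2}} = \frac{1}{- \frac{978935}{2}} = - \frac{2}{978935}$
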